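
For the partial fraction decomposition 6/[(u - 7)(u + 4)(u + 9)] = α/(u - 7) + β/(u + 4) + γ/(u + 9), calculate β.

Cover-up at u = -4: β = 6/[(-4 - 7)(-4 + 9)] = 6/[(-11)(5)] = -6/55


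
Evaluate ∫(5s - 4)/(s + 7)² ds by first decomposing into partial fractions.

Decompose: P = 5, Q = 5·(-7) - 4 = -39, so (5s - 4)/(s + 7)² = 5/(s + 7) - 39/(s + 7)². Integrate: ∫ P/(s + 7) ds = 5 ln|(s + 7)|; ∫ Q/(s + 7)² ds = 39/(s + 7). Sum: 5 ln|(s + 7)| + 39/(s + 7) + C


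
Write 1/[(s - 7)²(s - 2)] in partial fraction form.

Cover-up at s=2: C = 1/(2 - 7)² = 1/25. Cover-up at s=7: B = 1/(7 - 2) = 1/5. Comparing s² coeff: A = -C = -1/25
Result: (-1/25)/(s - 7) + (1/5)/(s - 7)² + (1/25)/(s - 2)


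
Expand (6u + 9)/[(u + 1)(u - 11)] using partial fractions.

At u=-1: P = (6·(-1) + 9)/(-1 - 11) = -1/4. At u=11: Q = (6·11 + 9)/(11 + 1) = 25/4
Result: (-1/4)/(u + 1) + (25/4)/(u - 11)


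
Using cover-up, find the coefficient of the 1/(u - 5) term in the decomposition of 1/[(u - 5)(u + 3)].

Cover (u - 5), set u=5: 1/((u + 3) at u=5) = 1/(8) = 1/8


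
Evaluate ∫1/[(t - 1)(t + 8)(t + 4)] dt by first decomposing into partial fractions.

Cover-up: A = 1/45, B = 1/36, C = -1/20. Decomposition: (1/45)/(t - 1) + (1/36)/(t + 8) - (1/20)/(t + 4). Integrate each term: (1/45) ln|(t - 1)| + (1/36) ln|(t + 8)| - (1/20) ln|(t + 4)| + C


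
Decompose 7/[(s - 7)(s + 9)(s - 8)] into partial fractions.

Using cover-up method: A = -7/16, B = 7/272, C = 7/17
Result: (-7/16)/(s - 7) + (7/272)/(s + 9) + (7/17)/(s - 8)


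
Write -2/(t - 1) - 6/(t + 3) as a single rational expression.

Common denominator (t - 1)(t + 3). Numerator: -2(t + 3) - 6(t - 1) = (-2t - 6) - (6t - 6) = -8t
Result: (-8t)/[(t - 1)(t + 3)]


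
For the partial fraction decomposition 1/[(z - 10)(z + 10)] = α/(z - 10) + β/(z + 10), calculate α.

Cover-up at z = 10: α = 1/(10 + 10) = 1/20


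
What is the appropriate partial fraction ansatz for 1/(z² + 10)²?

Repeated quadratic factor: (αz + β)/(z² + 10) + (γz + δ)/(z² + 10)²


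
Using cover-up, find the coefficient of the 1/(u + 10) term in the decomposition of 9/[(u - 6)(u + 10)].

Cover (u + 10), set u=-10: 9/((u - 6) at u=-10) = 9/(-16) = -9/16


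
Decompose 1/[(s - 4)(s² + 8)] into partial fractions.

Cover-up at s = 4: α = 1/(4² + 8) = 1/24. Then β = -α = -1/24, γ = -α·(0 + 4) = -1/6
Result: (1/24)/(s - 4) - ((1/24)s + 1/6)/(s² + 8)


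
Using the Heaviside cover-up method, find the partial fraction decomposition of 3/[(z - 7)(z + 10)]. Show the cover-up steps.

Cover (z - 7): set z=7, get A = 3/(7 + 10) = 3/17. Cover (z + 10): set z=-10, get B = 3/(-10 - 7) = -3/17.
Result: (3/17)/(z - 7) - (3/17)/(z + 10)


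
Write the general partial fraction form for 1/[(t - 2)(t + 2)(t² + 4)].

Two linear + quadratic: P/(t - 2) + Q/(t + 2) + (Rt + S)/(t² + 4)


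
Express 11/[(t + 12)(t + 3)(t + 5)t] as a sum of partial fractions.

Using Heaviside cover-up: (-11/756)/(t + 12) - (11/54)/(t + 3) + (11/70)/(t + 5) + (11/180)/t


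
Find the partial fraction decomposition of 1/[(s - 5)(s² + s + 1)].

Cover-up at s = 5: α = 1/(5² + 1·5 + 1) = 1/31. Then β = -α = -1/31, γ = -α·(1 + 5) = -6/31
Result: (1/31)/(s - 5) - ((1/31)s + 6/31)/(s² + s + 1)


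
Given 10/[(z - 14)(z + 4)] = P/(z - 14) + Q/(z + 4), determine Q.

Cover-up at z = -4: Q = 10/(-4 - 14) = -10/18 = -5/9


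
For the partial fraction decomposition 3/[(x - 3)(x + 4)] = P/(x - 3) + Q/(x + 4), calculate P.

Cover-up at x = 3: P = 3/(3 + 4) = 3/7


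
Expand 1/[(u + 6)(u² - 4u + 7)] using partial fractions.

Cover-up at u = -6: A = 1/((-6)² - 4·(-6) + 7) = 1/67. Then B = -A = -1/67, C = -A·(-4 - 6) = 10/67
Result: (1/67)/(u + 6) - ((1/67)u - 10/67)/(u² - 4u + 7)


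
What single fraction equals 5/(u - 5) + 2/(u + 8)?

Common denominator (u - 5)(u + 8). Numerator: 5(u + 8) + 2(u - 5) = (5u + 40) + (2u - 10) = 7u + 30
Result: (7u + 30)/[(u - 5)(u + 8)]


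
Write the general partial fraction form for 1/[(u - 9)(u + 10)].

Distinct linear factors: P/(u - 9) + Q/(u + 10)


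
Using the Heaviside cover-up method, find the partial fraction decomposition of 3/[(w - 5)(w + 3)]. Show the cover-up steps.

Cover (w - 5): set w=5, get A = 3/(5 + 3) = 3/8. Cover (w + 3): set w=-3, get B = 3/(-3 - 5) = -3/8.
Result: (3/8)/(w - 5) - (3/8)/(w + 3)


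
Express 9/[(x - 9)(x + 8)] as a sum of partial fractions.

9/(x - 9)(x + 8) = A/(x - 9) + B/(x + 8). A = 9/(9 + 8) = 9/17, B = 9/(-8 - 9) = -9/17
Result: (9/17)/(x - 9) - (9/17)/(x + 8)


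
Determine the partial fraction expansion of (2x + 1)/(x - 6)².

(2x + 1) = P(x - 6) + Q. At x = 6: Q = 2·6 + 1 = 13. Coeff of x: P = 2
Result: 2/(x - 6) + 13/(x - 6)²


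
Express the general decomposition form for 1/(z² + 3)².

Repeated quadratic factor: (αz + β)/(z² + 3) + (γz + δ)/(z² + 3)²


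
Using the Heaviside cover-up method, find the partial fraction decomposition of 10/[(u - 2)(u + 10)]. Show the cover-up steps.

Cover (u - 2): set u=2, get P = 10/(2 + 10) = 5/6. Cover (u + 10): set u=-10, get Q = 10/(-10 - 2) = -5/6.
Result: (5/6)/(u - 2) - (5/6)/(u + 10)


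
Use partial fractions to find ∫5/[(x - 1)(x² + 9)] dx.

Cover-up at x=1: A = 5/(1²+9) = 1/2. Coeff matching: B = -1/2, C = -1/2. Decomposition: (1/2)/(x - 1) - ((1/2)x + 1/2)/(x² + 9). Integrate: linear → ln, quadratic → (1/2)ln + arctan: (1/2) ln|(x - 1)| - (1/4) ln(x² + 9) - (1/6) arctan(x/3) + C


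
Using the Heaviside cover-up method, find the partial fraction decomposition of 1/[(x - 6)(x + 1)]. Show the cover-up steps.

Cover (x - 6): set x=6, get P = 1/(6 + 1) = 1/7. Cover (x + 1): set x=-1, get Q = 1/(-1 - 6) = -1/7.
Result: (1/7)/(x - 6) - (1/7)/(x + 1)


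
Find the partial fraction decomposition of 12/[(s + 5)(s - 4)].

12/(s + 5)(s - 4) = A/(s + 5) + B/(s - 4). A = 12/(-5 - 4) = -4/3, B = 12/(4 + 5) = 4/3
Result: (-4/3)/(s + 5) + (4/3)/(s - 4)


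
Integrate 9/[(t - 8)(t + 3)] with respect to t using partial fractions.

Decompose: 9/[(t - 8)(t + 3)] = (9/11)/(t - 8) - (9/11)/(t + 3). Integrate each term: (9/11) ln|(t - 8)| - (9/11) ln|(t + 3)| + C


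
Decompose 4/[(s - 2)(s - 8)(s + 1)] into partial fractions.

Using cover-up method: α = -2/9, β = 2/27, γ = 4/27
Result: (-2/9)/(s - 2) + (2/27)/(s - 8) + (4/27)/(s + 1)


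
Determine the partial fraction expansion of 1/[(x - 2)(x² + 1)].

Cover-up at x = 2: α = 1/(2² + 1) = 1/5. Then β = -α = -1/5, γ = -α·(0 + 2) = -2/5
Result: (1/5)/(x - 2) - ((1/5)x + 2/5)/(x² + 1)


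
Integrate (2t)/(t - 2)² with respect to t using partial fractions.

Decompose: P = 2, Q = 2·2 + 0 = 4, so (2t)/(t - 2)² = 2/(t - 2) + 4/(t - 2)². Integrate: ∫ P/(t - 2) dt = 2 ln|(t - 2)|; ∫ Q/(t - 2)² dt = -4/(t - 2). Sum: 2 ln|(t - 2)| - 4/(t - 2) + C


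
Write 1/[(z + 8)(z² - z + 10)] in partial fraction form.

Cover-up at z = -8: A = 1/((-8)² - 1·(-8) + 10) = 1/82. Then B = -A = -1/82, C = -A·(-1 - 8) = 9/82
Result: (1/82)/(z + 8) - ((1/82)z - 9/82)/(z² - z + 10)


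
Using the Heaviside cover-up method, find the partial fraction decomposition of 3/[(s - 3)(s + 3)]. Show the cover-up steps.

Cover (s - 3): set s=3, get P = 3/(3 + 3) = 1/2. Cover (s + 3): set s=-3, get Q = 3/(-3 - 3) = -1/2.
Result: (1/2)/(s - 3) - (1/2)/(s + 3)


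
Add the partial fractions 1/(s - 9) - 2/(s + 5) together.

Common denominator (s - 9)(s + 5). Numerator: 1(s + 5) - 2(s - 9) = (s + 5) - (2s - 18) = -s + 23
Result: (-s + 23)/[(s - 9)(s + 5)]


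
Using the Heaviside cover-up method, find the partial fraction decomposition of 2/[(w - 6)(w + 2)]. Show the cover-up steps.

Cover (w - 6): set w=6, get A = 2/(6 + 2) = 1/4. Cover (w + 2): set w=-2, get B = 2/(-2 - 6) = -1/4.
Result: (1/4)/(w - 6) - (1/4)/(w + 2)


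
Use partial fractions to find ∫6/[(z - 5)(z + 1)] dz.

Decompose: 6/[(z - 5)(z + 1)] = 1/(z - 5) - 1/(z + 1). Integrate each term: ln|(z - 5)| - ln|(z + 1)| + C


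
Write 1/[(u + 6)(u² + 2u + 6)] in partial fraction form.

Cover-up at u = -6: P = 1/((-6)² + 2·(-6) + 6) = 1/30. Then Q = -P = -1/30, R = -P·(2 - 6) = 2/15
Result: (1/30)/(u + 6) - ((1/30)u - 2/15)/(u² + 2u + 6)


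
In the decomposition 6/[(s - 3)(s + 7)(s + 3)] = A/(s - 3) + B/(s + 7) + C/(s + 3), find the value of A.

Cover-up at s = 3: A = 6/[(3 + 7)(3 + 3)] = 6/[(10)(6)] = 6/60 = 1/10


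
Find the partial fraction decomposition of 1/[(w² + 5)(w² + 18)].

Coefficient matching gives α = γ = 0, β = 1/(18-5) = 1/13, δ = -β = -1/13
Result: (1/13)/(w² + 5) - (1/13)/(w² + 18)


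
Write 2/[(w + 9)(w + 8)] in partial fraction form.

2/(w + 9)(w + 8) = P/(w + 9) + Q/(w + 8). P = 2/(-9 + 8) = -2, Q = 2/(-8 + 9) = 2
Result: -2/(w + 9) + 2/(w + 8)


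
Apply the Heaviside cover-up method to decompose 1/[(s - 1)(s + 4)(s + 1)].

Cover (s - 1), s=1: α = 1/[(1 + 4)(1 + 1)] = 1/10. Cover (s + 4), s=-4: β = 1/[(-4 - 1)(-4 + 1)] = 1/15. Cover (s + 1), s=-1: γ = 1/[(-1 - 1)(-1 + 4)] = -1/6.
Result: (1/10)/(s - 1) + (1/15)/(s + 4) - (1/6)/(s + 1)


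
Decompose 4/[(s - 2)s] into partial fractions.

4/(s - 2)s = P/(s - 2) + Q/s. P = 4/(2 - 0) = 2, Q = 4/(0 - 2) = -2
Result: 2/(s - 2) - 2/s


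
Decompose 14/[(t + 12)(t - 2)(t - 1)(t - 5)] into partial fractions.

Using Heaviside cover-up: (-1/221)/(t + 12) - (1/3)/(t - 2) + (7/26)/(t - 1) + (7/102)/(t - 5)


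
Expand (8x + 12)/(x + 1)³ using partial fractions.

(8x + 12) = P(x + 1)² + Q(x + 1) + R. At x = -1: R = 8·(-1) + 12 = 4. Coefficients: P = 0, Q = 8
Result: 8/(x + 1)² + 4/(x + 1)³


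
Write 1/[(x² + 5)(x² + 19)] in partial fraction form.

Coefficient matching gives P = R = 0, Q = 1/(19-5) = 1/14, S = -Q = -1/14
Result: (1/14)/(x² + 5) - (1/14)/(x² + 19)


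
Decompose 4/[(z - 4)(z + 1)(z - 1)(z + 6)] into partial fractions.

Using Heaviside cover-up: (2/75)/(z - 4) + (2/25)/(z + 1) - (2/21)/(z - 1) - (2/175)/(z + 6)


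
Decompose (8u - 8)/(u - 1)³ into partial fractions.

(8u - 8) = α(u - 1)² + β(u - 1) + γ. At u = 1: γ = 8·1 - 8 = 0. Coefficients: α = 0, β = 8
Result: 8/(u - 1)²


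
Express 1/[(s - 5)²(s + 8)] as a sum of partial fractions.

Cover-up at s=-8: C = 1/(-8 - 5)² = 1/169. Cover-up at s=5: B = 1/(5 + 8) = 1/13. Comparing s² coeff: A = -C = -1/169
Result: (-1/169)/(s - 5) + (1/13)/(s - 5)² + (1/169)/(s + 8)


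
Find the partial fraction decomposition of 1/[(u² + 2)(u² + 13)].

Coefficient matching gives A = C = 0, B = 1/(13-2) = 1/11, D = -B = -1/11
Result: (1/11)/(u² + 2) - (1/11)/(u² + 13)


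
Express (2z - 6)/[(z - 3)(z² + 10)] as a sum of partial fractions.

At z=3: A = (2·3 - 6)/(3² + 10) = 0. B = -A = 0, C = 2 - 3·A = 2
Result: (2)/(z² + 10)


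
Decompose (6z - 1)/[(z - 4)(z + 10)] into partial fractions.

At z=4: α = (6·4 - 1)/(4 + 10) = 23/14. At z=-10: β = (6·(-10) - 1)/(-10 - 4) = 61/14
Result: (23/14)/(z - 4) + (61/14)/(z + 10)


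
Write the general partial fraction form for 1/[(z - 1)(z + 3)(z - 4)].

Three distinct linear factors: A/(z - 1) + B/(z + 3) + C/(z - 4)


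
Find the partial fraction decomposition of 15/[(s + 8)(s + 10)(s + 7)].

Using cover-up method: α = -15/2, β = 5/2, γ = 5
Result: (-15/2)/(s + 8) + (5/2)/(s + 10) + 5/(s + 7)


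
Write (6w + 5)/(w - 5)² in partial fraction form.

(6w + 5) = α(w - 5) + β. At w = 5: β = 6·5 + 5 = 35. Coeff of w: α = 6
Result: 6/(w - 5) + 35/(w - 5)²


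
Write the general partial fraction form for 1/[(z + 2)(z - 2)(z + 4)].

Three distinct linear factors: A/(z + 2) + B/(z - 2) + C/(z + 4)


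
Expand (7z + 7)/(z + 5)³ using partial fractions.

(7z + 7) = α(z + 5)² + β(z + 5) + γ. At z = -5: γ = 7·(-5) + 7 = -28. Coefficients: α = 0, β = 7
Result: 7/(z + 5)² - 28/(z + 5)³


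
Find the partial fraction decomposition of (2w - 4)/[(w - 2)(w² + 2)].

At w=2: P = (2·2 - 4)/(2² + 2) = 0. Q = -P = 0, R = 2 - 2·P = 2
Result: (2)/(w² + 2)


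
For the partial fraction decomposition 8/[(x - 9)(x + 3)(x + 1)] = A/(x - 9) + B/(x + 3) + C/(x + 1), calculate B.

Cover-up at x = -3: B = 8/[(-3 - 9)(-3 + 1)] = 8/[(-12)(-2)] = 8/24 = 1/3


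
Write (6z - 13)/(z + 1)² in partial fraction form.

(6z - 13) = A(z + 1) + B. At z = -1: B = 6·(-1) - 13 = -19. Coeff of z: A = 6
Result: 6/(z + 1) - 19/(z + 1)²


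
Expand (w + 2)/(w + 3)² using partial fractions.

(w + 2) = P(w + 3) + Q. At w = -3: Q = 1·(-3) + 2 = -1. Coeff of w: P = 1
Result: 1/(w + 3) - 1/(w + 3)²


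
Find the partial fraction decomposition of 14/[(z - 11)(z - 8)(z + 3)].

Using cover-up method: A = 1/3, B = -14/33, C = 1/11
Result: (1/3)/(z - 11) - (14/33)/(z - 8) + (1/11)/(z + 3)


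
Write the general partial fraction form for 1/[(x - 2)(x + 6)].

Distinct linear factors: α/(x - 2) + β/(x + 6)


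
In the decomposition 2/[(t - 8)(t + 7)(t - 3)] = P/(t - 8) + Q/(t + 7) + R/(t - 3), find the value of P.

Cover-up at t = 8: P = 2/[(8 + 7)(8 - 3)] = 2/[(15)(5)] = 2/75


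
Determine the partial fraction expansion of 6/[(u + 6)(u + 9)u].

Using cover-up method: α = -1/3, β = 2/9, γ = 1/9
Result: (-1/3)/(u + 6) + (2/9)/(u + 9) + (1/9)/u


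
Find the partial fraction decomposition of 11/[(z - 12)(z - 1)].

11/(z - 12)(z - 1) = P/(z - 12) + Q/(z - 1). P = 11/(12 - 1) = 1, Q = 11/(1 - 12) = -1
Result: 1/(z - 12) - 1/(z - 1)


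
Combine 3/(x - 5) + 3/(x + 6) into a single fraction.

Common denominator (x - 5)(x + 6). Numerator: 3(x + 6) + 3(x - 5) = (3x + 18) + (3x - 15) = 6x + 3
Result: (6x + 3)/[(x - 5)(x + 6)]


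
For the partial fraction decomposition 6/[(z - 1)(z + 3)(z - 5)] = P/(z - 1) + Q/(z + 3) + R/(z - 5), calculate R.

Cover-up at z = 5: R = 6/[(5 - 1)(5 + 3)] = 6/[(4)(8)] = 6/32 = 3/16


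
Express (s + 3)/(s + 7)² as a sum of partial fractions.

(s + 3) = α(s + 7) + β. At s = -7: β = 1·(-7) + 3 = -4. Coeff of s: α = 1
Result: 1/(s + 7) - 4/(s + 7)²


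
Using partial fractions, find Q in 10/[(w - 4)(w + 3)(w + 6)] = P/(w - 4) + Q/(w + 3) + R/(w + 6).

Cover-up at w = -3: Q = 10/[(-3 - 4)(-3 + 6)] = 10/[(-7)(3)] = -10/21


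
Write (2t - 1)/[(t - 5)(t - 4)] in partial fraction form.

At t=5: A = (2·5 - 1)/(5 - 4) = 9. At t=4: B = (2·4 - 1)/(4 - 5) = -7
Result: 9/(t - 5) - 7/(t - 4)


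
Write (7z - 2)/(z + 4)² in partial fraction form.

(7z - 2) = α(z + 4) + β. At z = -4: β = 7·(-4) - 2 = -30. Coeff of z: α = 7
Result: 7/(z + 4) - 30/(z + 4)²


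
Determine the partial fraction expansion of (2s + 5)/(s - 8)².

(2s + 5) = α(s - 8) + β. At s = 8: β = 2·8 + 5 = 21. Coeff of s: α = 2
Result: 2/(s - 8) + 21/(s - 8)²


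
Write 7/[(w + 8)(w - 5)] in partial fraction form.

7/(w + 8)(w - 5) = A/(w + 8) + B/(w - 5). A = 7/(-8 - 5) = -7/13, B = 7/(5 + 8) = 7/13
Result: (-7/13)/(w + 8) + (7/13)/(w - 5)


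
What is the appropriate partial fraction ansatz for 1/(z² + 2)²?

Repeated quadratic factor: (αz + β)/(z² + 2) + (γz + δ)/(z² + 2)²


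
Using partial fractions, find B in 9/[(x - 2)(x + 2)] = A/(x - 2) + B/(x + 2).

Cover-up at x = -2: B = 9/(-2 - 2) = -9/4


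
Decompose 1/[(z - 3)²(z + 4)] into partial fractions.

Cover-up at z=-4: C = 1/(-4 - 3)² = 1/49. Cover-up at z=3: B = 1/(3 + 4) = 1/7. Comparing z² coeff: A = -C = -1/49
Result: (-1/49)/(z - 3) + (1/7)/(z - 3)² + (1/49)/(z + 4)


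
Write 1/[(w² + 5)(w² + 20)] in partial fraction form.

Coefficient matching gives P = R = 0, Q = 1/(20-5) = 1/15, S = -Q = -1/15
Result: (1/15)/(w² + 5) - (1/15)/(w² + 20)


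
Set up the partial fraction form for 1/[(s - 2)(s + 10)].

Distinct linear factors: A/(s - 2) + B/(s + 10)


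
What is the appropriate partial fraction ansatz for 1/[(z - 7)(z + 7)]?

Distinct linear factors: A/(z - 7) + B/(z + 7)


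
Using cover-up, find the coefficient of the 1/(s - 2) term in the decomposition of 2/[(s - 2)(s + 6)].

Cover (s - 2), set s=2: 2/((s + 6) at s=2) = 2/(8) = 1/4


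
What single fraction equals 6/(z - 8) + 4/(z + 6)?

Common denominator (z - 8)(z + 6). Numerator: 6(z + 6) + 4(z - 8) = (6z + 36) + (4z - 32) = 10z + 4
Result: (10z + 4)/[(z - 8)(z + 6)]


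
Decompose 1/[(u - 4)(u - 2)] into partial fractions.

1/(u - 4)(u - 2) = P/(u - 4) + Q/(u - 2). P = 1/(4 - 2) = 1/2, Q = 1/(2 - 4) = -1/2
Result: (1/2)/(u - 4) - (1/2)/(u - 2)


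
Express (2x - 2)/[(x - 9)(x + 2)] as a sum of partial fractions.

At x=9: α = (2·9 - 2)/(9 + 2) = 16/11. At x=-2: β = (2·(-2) - 2)/(-2 - 9) = 6/11
Result: (16/11)/(x - 9) + (6/11)/(x + 2)


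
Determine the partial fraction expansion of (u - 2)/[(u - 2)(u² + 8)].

At u=2: P = (1·2 - 2)/(2² + 8) = 0. Q = -P = 0, R = 1 - 2·P = 1
Result: (1)/(u² + 8)


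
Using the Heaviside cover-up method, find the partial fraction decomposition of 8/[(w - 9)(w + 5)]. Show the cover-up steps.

Cover (w - 9): set w=9, get α = 8/(9 + 5) = 4/7. Cover (w + 5): set w=-5, get β = 8/(-5 - 9) = -4/7.
Result: (4/7)/(w - 9) - (4/7)/(w + 5)


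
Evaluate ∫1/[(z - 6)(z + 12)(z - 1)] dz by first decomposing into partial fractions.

Cover-up: P = 1/90, Q = 1/234, R = -1/65. Decomposition: (1/90)/(z - 6) + (1/234)/(z + 12) - (1/65)/(z - 1). Integrate each term: (1/90) ln|(z - 6)| + (1/234) ln|(z + 12)| - (1/65) ln|(z - 1)| + C


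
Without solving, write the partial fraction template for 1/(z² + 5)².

Repeated quadratic factor: (Pz + Q)/(z² + 5) + (Rz + S)/(z² + 5)²


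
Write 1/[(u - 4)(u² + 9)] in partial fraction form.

Cover-up at u = 4: α = 1/(4² + 9) = 1/25. Then β = -α = -1/25, γ = -α·(0 + 4) = -4/25
Result: (1/25)/(u - 4) - ((1/25)u + 4/25)/(u² + 9)


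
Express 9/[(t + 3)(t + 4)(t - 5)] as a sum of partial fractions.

Using cover-up method: P = -9/8, Q = 1, R = 1/8
Result: (-9/8)/(t + 3) + 1/(t + 4) + (1/8)/(t - 5)


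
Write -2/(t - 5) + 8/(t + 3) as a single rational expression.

Common denominator (t - 5)(t + 3). Numerator: -2(t + 3) + 8(t - 5) = (-2t - 6) + (8t - 40) = 6t - 46
Result: (6t - 46)/[(t - 5)(t + 3)]


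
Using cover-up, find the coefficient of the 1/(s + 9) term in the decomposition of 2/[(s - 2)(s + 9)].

Cover (s + 9), set s=-9: 2/((s - 2) at s=-9) = 2/(-11) = -2/11


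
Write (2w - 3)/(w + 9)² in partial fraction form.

(2w - 3) = α(w + 9) + β. At w = -9: β = 2·(-9) - 3 = -21. Coeff of w: α = 2
Result: 2/(w + 9) - 21/(w + 9)²


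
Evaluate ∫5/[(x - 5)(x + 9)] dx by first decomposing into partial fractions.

Decompose: 5/[(x - 5)(x + 9)] = (5/14)/(x - 5) - (5/14)/(x + 9). Integrate each term: (5/14) ln|(x - 5)| - (5/14) ln|(x + 9)| + C


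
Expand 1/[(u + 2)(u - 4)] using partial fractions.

1/(u + 2)(u - 4) = A/(u + 2) + B/(u - 4). A = 1/(-2 - 4) = -1/6, B = 1/(4 + 2) = 1/6
Result: (-1/6)/(u + 2) + (1/6)/(u - 4)


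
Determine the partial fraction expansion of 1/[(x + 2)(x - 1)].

1/(x + 2)(x - 1) = α/(x + 2) + β/(x - 1). α = 1/(-2 - 1) = -1/3, β = 1/(1 + 2) = 1/3
Result: (-1/3)/(x + 2) + (1/3)/(x - 1)


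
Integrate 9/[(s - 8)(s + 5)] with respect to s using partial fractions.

Decompose: 9/[(s - 8)(s + 5)] = (9/13)/(s - 8) - (9/13)/(s + 5). Integrate each term: (9/13) ln|(s - 8)| - (9/13) ln|(s + 5)| + C


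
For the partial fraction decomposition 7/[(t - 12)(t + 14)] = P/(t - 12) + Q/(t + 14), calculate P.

Cover-up at t = 12: P = 7/(12 + 14) = 7/26


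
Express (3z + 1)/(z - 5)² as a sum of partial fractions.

(3z + 1) = α(z - 5) + β. At z = 5: β = 3·5 + 1 = 16. Coeff of z: α = 3
Result: 3/(z - 5) + 16/(z - 5)²


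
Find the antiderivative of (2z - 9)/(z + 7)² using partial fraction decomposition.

Decompose: P = 2, Q = 2·(-7) - 9 = -23, so (2z - 9)/(z + 7)² = 2/(z + 7) - 23/(z + 7)². Integrate: ∫ P/(z + 7) dz = 2 ln|(z + 7)|; ∫ Q/(z + 7)² dz = 23/(z + 7). Sum: 2 ln|(z + 7)| + 23/(z + 7) + C


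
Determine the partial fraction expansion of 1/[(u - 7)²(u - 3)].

Cover-up at u=3: C = 1/(3 - 7)² = 1/16. Cover-up at u=7: B = 1/(7 - 3) = 1/4. Comparing u² coeff: A = -C = -1/16
Result: (-1/16)/(u - 7) + (1/4)/(u - 7)² + (1/16)/(u - 3)


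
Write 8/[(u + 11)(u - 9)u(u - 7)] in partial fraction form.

Using Heaviside cover-up: (-1/495)/(u + 11) + (1/45)/(u - 9) + (8/693)/u - (2/63)/(u - 7)


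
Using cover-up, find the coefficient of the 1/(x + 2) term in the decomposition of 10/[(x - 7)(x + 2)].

Cover (x + 2), set x=-2: 10/((x - 7) at x=-2) = 10/(-9) = -10/9


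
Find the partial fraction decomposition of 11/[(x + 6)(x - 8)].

11/(x + 6)(x - 8) = P/(x + 6) + Q/(x - 8). P = 11/(-6 - 8) = -11/14, Q = 11/(8 + 6) = 11/14
Result: (-11/14)/(x + 6) + (11/14)/(x - 8)


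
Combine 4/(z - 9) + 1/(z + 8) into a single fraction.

Common denominator (z - 9)(z + 8). Numerator: 4(z + 8) + 1(z - 9) = (4z + 32) + (z - 9) = 5z + 23
Result: (5z + 23)/[(z - 9)(z + 8)]


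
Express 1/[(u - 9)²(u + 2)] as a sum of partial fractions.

Cover-up at u=-2: γ = 1/(-2 - 9)² = 1/121. Cover-up at u=9: β = 1/(9 + 2) = 1/11. Comparing u² coeff: α = -γ = -1/121
Result: (-1/121)/(u - 9) + (1/11)/(u - 9)² + (1/121)/(u + 2)


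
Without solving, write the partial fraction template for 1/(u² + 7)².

Repeated quadratic factor: (Au + B)/(u² + 7) + (Cu + D)/(u² + 7)²


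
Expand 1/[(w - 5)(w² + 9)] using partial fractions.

Cover-up at w = 5: P = 1/(5² + 9) = 1/34. Then Q = -P = -1/34, R = -P·(0 + 5) = -5/34
Result: (1/34)/(w - 5) - ((1/34)w + 5/34)/(w² + 9)


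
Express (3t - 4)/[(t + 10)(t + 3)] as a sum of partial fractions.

At t=-10: P = (3·(-10) - 4)/(-10 + 3) = 34/7. At t=-3: Q = (3·(-3) - 4)/(-3 + 10) = -13/7
Result: (34/7)/(t + 10) - (13/7)/(t + 3)


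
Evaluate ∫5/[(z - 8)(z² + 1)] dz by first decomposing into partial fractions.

Cover-up at z=8: A = 5/(8²+1) = 1/13. Coeff matching: B = -1/13, C = -8/13. Decomposition: (1/13)/(z - 8) - ((1/13)z + 8/13)/(z² + 1). Integrate: linear → ln, quadratic → (1/2)ln + arctan: (1/13) ln|(z - 8)| - (1/26) ln(z² + 1) - (8/13) arctan(z) + C


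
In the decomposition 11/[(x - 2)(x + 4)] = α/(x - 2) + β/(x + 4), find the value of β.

Cover-up at x = -4: β = 11/(-4 - 2) = -11/6


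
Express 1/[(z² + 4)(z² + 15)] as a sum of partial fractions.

Coefficient matching gives A = C = 0, B = 1/(15-4) = 1/11, D = -B = -1/11
Result: (1/11)/(z² + 4) - (1/11)/(z² + 15)


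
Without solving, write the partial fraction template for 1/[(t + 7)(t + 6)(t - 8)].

Three distinct linear factors: α/(t + 7) + β/(t + 6) + γ/(t - 8)


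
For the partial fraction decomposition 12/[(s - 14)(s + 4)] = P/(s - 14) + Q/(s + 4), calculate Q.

Cover-up at s = -4: Q = 12/(-4 - 14) = -12/18 = -2/3


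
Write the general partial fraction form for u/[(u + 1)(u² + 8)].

Linear + irreducible quadratic: A/(u + 1) + (Bu + C)/(u² + 8)


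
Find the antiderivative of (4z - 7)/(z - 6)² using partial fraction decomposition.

Decompose: α = 4, β = 4·6 - 7 = 17, so (4z - 7)/(z - 6)² = 4/(z - 6) + 17/(z - 6)². Integrate: ∫ α/(z - 6) dz = 4 ln|(z - 6)|; ∫ β/(z - 6)² dz = -17/(z - 6). Sum: 4 ln|(z - 6)| - 17/(z - 6) + C


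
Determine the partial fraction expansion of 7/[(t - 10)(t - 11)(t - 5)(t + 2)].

Using Heaviside cover-up: (-7/60)/(t - 10) + (7/78)/(t - 11) + (1/30)/(t - 5) - (1/156)/(t + 2)


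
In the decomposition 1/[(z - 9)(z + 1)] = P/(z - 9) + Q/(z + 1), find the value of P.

Cover-up at z = 9: P = 1/(9 + 1) = 1/10


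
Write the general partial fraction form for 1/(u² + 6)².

Repeated quadratic factor: (Pu + Q)/(u² + 6) + (Ru + S)/(u² + 6)²


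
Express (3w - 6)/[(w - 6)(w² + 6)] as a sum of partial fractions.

At w=6: α = (3·6 - 6)/(6² + 6) = 2/7. β = -α = -2/7, γ = 3 - 6·α = 9/7
Result: (2/7)/(w - 6) - ((2/7)w - 9/7)/(w² + 6)


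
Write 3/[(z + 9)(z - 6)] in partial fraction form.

3/(z + 9)(z - 6) = P/(z + 9) + Q/(z - 6). P = 3/(-9 - 6) = -1/5, Q = 3/(6 + 9) = 1/5
Result: (-1/5)/(z + 9) + (1/5)/(z - 6)


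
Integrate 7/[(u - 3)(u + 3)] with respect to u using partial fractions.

Decompose: 7/[(u - 3)(u + 3)] = (7/6)/(u - 3) - (7/6)/(u + 3). Integrate each term: (7/6) ln|(u - 3)| - (7/6) ln|(u + 3)| + C


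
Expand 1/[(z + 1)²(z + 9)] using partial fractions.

Cover-up at z=-9: C = 1/(-9 + 1)² = 1/64. Cover-up at z=-1: B = 1/(-1 + 9) = 1/8. Comparing z² coeff: A = -C = -1/64
Result: (-1/64)/(z + 1) + (1/8)/(z + 1)² + (1/64)/(z + 9)


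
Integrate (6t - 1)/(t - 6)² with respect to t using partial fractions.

Decompose: A = 6, B = 6·6 - 1 = 35, so (6t - 1)/(t - 6)² = 6/(t - 6) + 35/(t - 6)². Integrate: ∫ A/(t - 6) dt = 6 ln|(t - 6)|; ∫ B/(t - 6)² dt = -35/(t - 6). Sum: 6 ln|(t - 6)| - 35/(t - 6) + C


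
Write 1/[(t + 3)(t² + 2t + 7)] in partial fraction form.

Cover-up at t = -3: α = 1/((-3)² + 2·(-3) + 7) = 1/10. Then β = -α = -1/10, γ = -α·(2 - 3) = 1/10
Result: (1/10)/(t + 3) - ((1/10)t - 1/10)/(t² + 2t + 7)


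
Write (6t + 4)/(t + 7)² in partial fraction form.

(6t + 4) = P(t + 7) + Q. At t = -7: Q = 6·(-7) + 4 = -38. Coeff of t: P = 6
Result: 6/(t + 7) - 38/(t + 7)²


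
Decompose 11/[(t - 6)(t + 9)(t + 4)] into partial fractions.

Using cover-up method: P = 11/150, Q = 11/75, R = -11/50
Result: (11/150)/(t - 6) + (11/75)/(t + 9) - (11/50)/(t + 4)


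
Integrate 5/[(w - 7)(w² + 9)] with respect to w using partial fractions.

Cover-up at w=7: P = 5/(7²+9) = 5/58. Coeff matching: Q = -5/58, R = -35/58. Decomposition: (5/58)/(w - 7) - ((5/58)w + 35/58)/(w² + 9). Integrate: linear → ln, quadratic → (1/2)ln + arctan: (5/58) ln|(w - 7)| - (5/116) ln(w² + 9) - (35/174) arctan(w/3) + C


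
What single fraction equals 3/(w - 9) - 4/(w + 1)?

Common denominator (w - 9)(w + 1). Numerator: 3(w + 1) - 4(w - 9) = (3w + 3) - (4w - 36) = -w + 39
Result: (-w + 39)/[(w - 9)(w + 1)]


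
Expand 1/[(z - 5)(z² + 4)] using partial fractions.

Cover-up at z = 5: α = 1/(5² + 4) = 1/29. Then β = -α = -1/29, γ = -α·(0 + 5) = -5/29
Result: (1/29)/(z - 5) - ((1/29)z + 5/29)/(z² + 4)


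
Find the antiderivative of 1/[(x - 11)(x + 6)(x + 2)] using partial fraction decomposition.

Cover-up: α = 1/221, β = 1/68, γ = -1/52. Decomposition: (1/221)/(x - 11) + (1/68)/(x + 6) - (1/52)/(x + 2). Integrate each term: (1/221) ln|(x - 11)| + (1/68) ln|(x + 6)| - (1/52) ln|(x + 2)| + C


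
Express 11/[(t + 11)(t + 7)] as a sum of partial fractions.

11/(t + 11)(t + 7) = A/(t + 11) + B/(t + 7). A = 11/(-11 + 7) = -11/4, B = 11/(-7 + 11) = 11/4
Result: (-11/4)/(t + 11) + (11/4)/(t + 7)


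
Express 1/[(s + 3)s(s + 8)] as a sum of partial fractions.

Using cover-up method: α = -1/15, β = 1/24, γ = 1/40
Result: (-1/15)/(s + 3) + (1/24)/s + (1/40)/(s + 8)


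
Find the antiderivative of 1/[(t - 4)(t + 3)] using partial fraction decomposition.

Decompose: 1/[(t - 4)(t + 3)] = (1/7)/(t - 4) - (1/7)/(t + 3). Integrate each term: (1/7) ln|(t - 4)| - (1/7) ln|(t + 3)| + C


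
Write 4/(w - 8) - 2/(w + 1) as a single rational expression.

Common denominator (w - 8)(w + 1). Numerator: 4(w + 1) - 2(w - 8) = (4w + 4) - (2w - 16) = 2w + 20
Result: (2w + 20)/[(w - 8)(w + 1)]


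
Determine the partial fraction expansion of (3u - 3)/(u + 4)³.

(3u - 3) = P(u + 4)² + Q(u + 4) + R. At u = -4: R = 3·(-4) - 3 = -15. Coefficients: P = 0, Q = 3
Result: 3/(u + 4)² - 15/(u + 4)³


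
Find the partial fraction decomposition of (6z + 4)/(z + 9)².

(6z + 4) = A(z + 9) + B. At z = -9: B = 6·(-9) + 4 = -50. Coeff of z: A = 6
Result: 6/(z + 9) - 50/(z + 9)²


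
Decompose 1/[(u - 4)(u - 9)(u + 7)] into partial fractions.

Using cover-up method: α = -1/55, β = 1/80, γ = 1/176
Result: (-1/55)/(u - 4) + (1/80)/(u - 9) + (1/176)/(u + 7)


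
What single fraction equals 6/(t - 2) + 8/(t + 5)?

Common denominator (t - 2)(t + 5). Numerator: 6(t + 5) + 8(t - 2) = (6t + 30) + (8t - 16) = 14t + 14
Result: (14t + 14)/[(t - 2)(t + 5)]


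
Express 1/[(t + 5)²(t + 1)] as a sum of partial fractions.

Cover-up at t=-1: R = 1/(-1 + 5)² = 1/16. Cover-up at t=-5: Q = 1/(-5 + 1) = -1/4. Comparing t² coeff: P = -R = -1/16
Result: (-1/16)/(t + 5) - (1/4)/(t + 5)² + (1/16)/(t + 1)


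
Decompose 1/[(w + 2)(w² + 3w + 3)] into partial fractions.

Cover-up at w = -2: α = 1/((-2)² + 3·(-2) + 3) = 1. Then β = -α = -1, γ = -α·(3 - 2) = -1
Result: 1/(w + 2) - (w + 1)/(w² + 3w + 3)


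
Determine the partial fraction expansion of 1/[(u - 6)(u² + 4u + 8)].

Cover-up at u = 6: A = 1/(6² + 4·6 + 8) = 1/68. Then B = -A = -1/68, C = -A·(4 + 6) = -5/34
Result: (1/68)/(u - 6) - ((1/68)u + 5/34)/(u² + 4u + 8)


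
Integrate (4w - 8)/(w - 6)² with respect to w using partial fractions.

Decompose: α = 4, β = 4·6 - 8 = 16, so (4w - 8)/(w - 6)² = 4/(w - 6) + 16/(w - 6)². Integrate: ∫ α/(w - 6) dw = 4 ln|(w - 6)|; ∫ β/(w - 6)² dw = -16/(w - 6). Sum: 4 ln|(w - 6)| - 16/(w - 6) + C


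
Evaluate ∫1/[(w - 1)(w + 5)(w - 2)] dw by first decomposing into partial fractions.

Cover-up: A = -1/6, B = 1/42, C = 1/7. Decomposition: (-1/6)/(w - 1) + (1/42)/(w + 5) + (1/7)/(w - 2). Integrate each term: (-1/6) ln|(w - 1)| + (1/42) ln|(w + 5)| + (1/7) ln|(w - 2)| + C


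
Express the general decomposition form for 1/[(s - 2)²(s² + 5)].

Repeated linear + quadratic: A/(s - 2) + B/(s - 2)² + (Cs + D)/(s² + 5)


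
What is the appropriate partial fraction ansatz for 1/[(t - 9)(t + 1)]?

Distinct linear factors: α/(t - 9) + β/(t + 1)


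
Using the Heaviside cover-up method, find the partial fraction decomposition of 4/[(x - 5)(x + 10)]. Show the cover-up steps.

Cover (x - 5): set x=5, get A = 4/(5 + 10) = 4/15. Cover (x + 10): set x=-10, get B = 4/(-10 - 5) = -4/15.
Result: (4/15)/(x - 5) - (4/15)/(x + 10)


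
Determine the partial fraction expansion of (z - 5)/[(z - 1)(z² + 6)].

At z=1: α = (1·1 - 5)/(1² + 6) = -4/7. β = -α = 4/7, γ = 1 - 1·α = 11/7
Result: (-4/7)/(z - 1) + ((4/7)z + 11/7)/(z² + 6)


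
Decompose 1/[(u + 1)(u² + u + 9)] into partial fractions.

Cover-up at u = -1: α = 1/((-1)² + 1·(-1) + 9) = 1/9. Then β = -α = -1/9, γ = -α·(1 - 1) = 0
Result: (1/9)/(u + 1) - ((1/9)u)/(u² + u + 9)


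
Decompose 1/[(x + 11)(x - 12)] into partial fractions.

1/(x + 11)(x - 12) = A/(x + 11) + B/(x - 12). A = 1/(-11 - 12) = -1/23, B = 1/(12 + 11) = 1/23
Result: (-1/23)/(x + 11) + (1/23)/(x - 12)


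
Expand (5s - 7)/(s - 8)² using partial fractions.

(5s - 7) = A(s - 8) + B. At s = 8: B = 5·8 - 7 = 33. Coeff of s: A = 5
Result: 5/(s - 8) + 33/(s - 8)²


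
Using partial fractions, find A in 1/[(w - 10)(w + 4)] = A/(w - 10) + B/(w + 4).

Cover-up at w = 10: A = 1/(10 + 4) = 1/14


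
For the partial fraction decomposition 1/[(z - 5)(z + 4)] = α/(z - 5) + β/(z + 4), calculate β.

Cover-up at z = -4: β = 1/(-4 - 5) = -1/9


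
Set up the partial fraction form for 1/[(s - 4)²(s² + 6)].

Repeated linear + quadratic: α/(s - 4) + β/(s - 4)² + (γs + δ)/(s² + 6)


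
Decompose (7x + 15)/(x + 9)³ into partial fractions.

(7x + 15) = P(x + 9)² + Q(x + 9) + R. At x = -9: R = 7·(-9) + 15 = -48. Coefficients: P = 0, Q = 7
Result: 7/(x + 9)² - 48/(x + 9)³


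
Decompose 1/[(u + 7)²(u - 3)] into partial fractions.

Cover-up at u=3: C = 1/(3 + 7)² = 1/100. Cover-up at u=-7: B = 1/(-7 - 3) = -1/10. Comparing u² coeff: A = -C = -1/100
Result: (-1/100)/(u + 7) - (1/10)/(u + 7)² + (1/100)/(u - 3)


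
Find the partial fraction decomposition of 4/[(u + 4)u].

4/(u + 4)u = P/(u + 4) + Q/u. P = 4/(-4 - 0) = -1, Q = 4/(0 + 4) = 1
Result: -1/(u + 4) + 1/u


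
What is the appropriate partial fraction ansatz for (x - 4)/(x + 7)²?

Repeated linear factor: α/(x + 7) + β/(x + 7)²


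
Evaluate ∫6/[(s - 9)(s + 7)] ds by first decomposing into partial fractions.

Decompose: 6/[(s - 9)(s + 7)] = (3/8)/(s - 9) - (3/8)/(s + 7). Integrate each term: (3/8) ln|(s - 9)| - (3/8) ln|(s + 7)| + C


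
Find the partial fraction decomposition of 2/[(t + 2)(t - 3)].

2/(t + 2)(t - 3) = A/(t + 2) + B/(t - 3). A = 2/(-2 - 3) = -2/5, B = 2/(3 + 2) = 2/5
Result: (-2/5)/(t + 2) + (2/5)/(t - 3)


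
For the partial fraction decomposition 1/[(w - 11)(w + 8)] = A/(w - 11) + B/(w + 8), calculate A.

Cover-up at w = 11: A = 1/(11 + 8) = 1/19


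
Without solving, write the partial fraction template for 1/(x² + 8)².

Repeated quadratic factor: (αx + β)/(x² + 8) + (γx + δ)/(x² + 8)²


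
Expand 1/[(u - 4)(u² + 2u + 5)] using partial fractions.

Cover-up at u = 4: α = 1/(4² + 2·4 + 5) = 1/29. Then β = -α = -1/29, γ = -α·(2 + 4) = -6/29
Result: (1/29)/(u - 4) - ((1/29)u + 6/29)/(u² + 2u + 5)


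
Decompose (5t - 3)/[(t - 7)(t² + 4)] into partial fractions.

At t=7: α = (5·7 - 3)/(7² + 4) = 32/53. β = -α = -32/53, γ = 5 - 7·α = 41/53
Result: (32/53)/(t - 7) - ((32/53)t - 41/53)/(t² + 4)


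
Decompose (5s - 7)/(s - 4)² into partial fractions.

(5s - 7) = A(s - 4) + B. At s = 4: B = 5·4 - 7 = 13. Coeff of s: A = 5
Result: 5/(s - 4) + 13/(s - 4)²


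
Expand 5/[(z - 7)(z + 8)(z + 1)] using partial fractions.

Using cover-up method: A = 1/24, B = 1/21, C = -5/56
Result: (1/24)/(z - 7) + (1/21)/(z + 8) - (5/56)/(z + 1)


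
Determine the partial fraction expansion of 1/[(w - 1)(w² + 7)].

Cover-up at w = 1: α = 1/(1² + 7) = 1/8. Then β = -α = -1/8, γ = -α·(0 + 1) = -1/8
Result: (1/8)/(w - 1) - ((1/8)w + 1/8)/(w² + 7)


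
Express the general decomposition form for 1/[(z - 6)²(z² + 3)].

Repeated linear + quadratic: P/(z - 6) + Q/(z - 6)² + (Rz + S)/(z² + 3)


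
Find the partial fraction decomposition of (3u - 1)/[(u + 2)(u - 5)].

At u=-2: α = (3·(-2) - 1)/(-2 - 5) = 1. At u=5: β = (3·5 - 1)/(5 + 2) = 2
Result: 1/(u + 2) + 2/(u - 5)


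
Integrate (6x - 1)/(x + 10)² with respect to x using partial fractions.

Decompose: A = 6, B = 6·(-10) - 1 = -61, so (6x - 1)/(x + 10)² = 6/(x + 10) - 61/(x + 10)². Integrate: ∫ A/(x + 10) dx = 6 ln|(x + 10)|; ∫ B/(x + 10)² dx = 61/(x + 10). Sum: 6 ln|(x + 10)| + 61/(x + 10) + C


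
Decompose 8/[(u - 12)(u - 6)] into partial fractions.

8/(u - 12)(u - 6) = α/(u - 12) + β/(u - 6). α = 8/(12 - 6) = 4/3, β = 8/(6 - 12) = -4/3
Result: (4/3)/(u - 12) - (4/3)/(u - 6)


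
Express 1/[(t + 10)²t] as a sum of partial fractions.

Cover-up at t=0: C = 1/(0 + 10)² = 1/100. Cover-up at t=-10: B = 1/(-10 - 0) = -1/10. Comparing t² coeff: A = -C = -1/100
Result: (-1/100)/(t + 10) - (1/10)/(t + 10)² + (1/100)/t


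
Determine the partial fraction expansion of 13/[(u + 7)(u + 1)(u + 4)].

Using cover-up method: P = 13/18, Q = 13/18, R = -13/9
Result: (13/18)/(u + 7) + (13/18)/(u + 1) - (13/9)/(u + 4)


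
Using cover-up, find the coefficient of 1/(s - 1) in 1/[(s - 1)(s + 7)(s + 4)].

Cover (s - 1), set s=1: 1/[(1 + 7)(1 + 4)] = 1/40


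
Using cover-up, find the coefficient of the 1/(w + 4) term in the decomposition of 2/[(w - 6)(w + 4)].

Cover (w + 4), set w=-4: 2/((w - 6) at w=-4) = 2/(-10) = -1/5


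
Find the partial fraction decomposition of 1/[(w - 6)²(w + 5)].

Cover-up at w=-5: C = 1/(-5 - 6)² = 1/121. Cover-up at w=6: B = 1/(6 + 5) = 1/11. Comparing w² coeff: A = -C = -1/121
Result: (-1/121)/(w - 6) + (1/11)/(w - 6)² + (1/121)/(w + 5)


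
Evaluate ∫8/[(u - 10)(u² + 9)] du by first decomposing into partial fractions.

Cover-up at u=10: A = 8/(10²+9) = 8/109. Coeff matching: B = -8/109, C = -80/109. Decomposition: (8/109)/(u - 10) - ((8/109)u + 80/109)/(u² + 9). Integrate: linear → ln, quadratic → (1/2)ln + arctan: (8/109) ln|(u - 10)| - (4/109) ln(u² + 9) - (80/327) arctan(u/3) + C


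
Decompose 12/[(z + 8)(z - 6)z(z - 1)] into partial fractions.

Using Heaviside cover-up: (-1/84)/(z + 8) + (1/35)/(z - 6) + (1/4)/z - (4/15)/(z - 1)


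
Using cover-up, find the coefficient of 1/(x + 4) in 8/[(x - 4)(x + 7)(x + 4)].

Cover (x + 4), set x=-4: 8/[(-4 - 4)(-4 + 7)] = -1/3


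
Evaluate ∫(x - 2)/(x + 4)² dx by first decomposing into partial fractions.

Decompose: P = 1, Q = 1·(-4) - 2 = -6, so (x - 2)/(x + 4)² = 1/(x + 4) - 6/(x + 4)². Integrate: ∫ P/(x + 4) dx = ln|(x + 4)|; ∫ Q/(x + 4)² dx = 6/(x + 4). Sum: ln|(x + 4)| + 6/(x + 4) + C


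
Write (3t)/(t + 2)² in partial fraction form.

(3t) = A(t + 2) + B. At t = -2: B = 3·(-2) + 0 = -6. Coeff of t: A = 3
Result: 3/(t + 2) - 6/(t + 2)²


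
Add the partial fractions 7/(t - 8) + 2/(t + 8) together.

Common denominator (t - 8)(t + 8). Numerator: 7(t + 8) + 2(t - 8) = (7t + 56) + (2t - 16) = 9t + 40
Result: (9t + 40)/[(t - 8)(t + 8)]


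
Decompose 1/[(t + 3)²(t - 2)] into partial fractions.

Cover-up at t=2: C = 1/(2 + 3)² = 1/25. Cover-up at t=-3: B = 1/(-3 - 2) = -1/5. Comparing t² coeff: A = -C = -1/25
Result: (-1/25)/(t + 3) - (1/5)/(t + 3)² + (1/25)/(t - 2)


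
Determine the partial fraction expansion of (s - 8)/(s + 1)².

(s - 8) = α(s + 1) + β. At s = -1: β = 1·(-1) - 8 = -9. Coeff of s: α = 1
Result: 1/(s + 1) - 9/(s + 1)²


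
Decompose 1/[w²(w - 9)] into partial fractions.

Cover-up at w=9: γ = 1/(9 - 0)² = 1/81. Cover-up at w=0: β = 1/(0 - 9) = -1/9. Comparing w² coeff: α = -γ = -1/81
Result: (-1/81)/w - (1/9)/w² + (1/81)/(w - 9)


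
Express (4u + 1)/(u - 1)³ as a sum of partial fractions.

(4u + 1) = α(u - 1)² + β(u - 1) + γ. At u = 1: γ = 4·1 + 1 = 5. Coefficients: α = 0, β = 4
Result: 4/(u - 1)² + 5/(u - 1)³


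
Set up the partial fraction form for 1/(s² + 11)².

Repeated quadratic factor: (αs + β)/(s² + 11) + (γs + δ)/(s² + 11)²


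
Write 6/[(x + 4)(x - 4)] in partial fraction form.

6/(x + 4)(x - 4) = α/(x + 4) + β/(x - 4). α = 6/(-4 - 4) = -3/4, β = 6/(4 + 4) = 3/4
Result: (-3/4)/(x + 4) + (3/4)/(x - 4)


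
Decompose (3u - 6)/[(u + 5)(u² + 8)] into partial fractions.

At u=-5: A = (3·(-5) - 6)/((-5)² + 8) = -7/11. B = -A = 7/11, C = 3 - (-5)·A = -2/11
Result: (-7/11)/(u + 5) + ((7/11)u - 2/11)/(u² + 8)


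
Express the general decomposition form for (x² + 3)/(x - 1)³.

Repeated linear factor (power 3): α/(x - 1) + β/(x - 1)² + γ/(x - 1)³


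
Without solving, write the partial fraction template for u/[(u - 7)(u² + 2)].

Linear + irreducible quadratic: A/(u - 7) + (Bu + C)/(u² + 2)


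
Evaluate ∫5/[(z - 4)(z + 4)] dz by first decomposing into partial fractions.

Decompose: 5/[(z - 4)(z + 4)] = (5/8)/(z - 4) - (5/8)/(z + 4). Integrate each term: (5/8) ln|(z - 4)| - (5/8) ln|(z + 4)| + C


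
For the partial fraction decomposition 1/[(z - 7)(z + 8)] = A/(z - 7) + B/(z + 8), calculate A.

Cover-up at z = 7: A = 1/(7 + 8) = 1/15


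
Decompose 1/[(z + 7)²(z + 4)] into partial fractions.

Cover-up at z=-4: C = 1/(-4 + 7)² = 1/9. Cover-up at z=-7: B = 1/(-7 + 4) = -1/3. Comparing z² coeff: A = -C = -1/9
Result: (-1/9)/(z + 7) - (1/3)/(z + 7)² + (1/9)/(z + 4)


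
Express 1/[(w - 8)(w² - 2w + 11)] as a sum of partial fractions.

Cover-up at w = 8: P = 1/(8² - 2·8 + 11) = 1/59. Then Q = -P = -1/59, R = -P·(-2 + 8) = -6/59
Result: (1/59)/(w - 8) - ((1/59)w + 6/59)/(w² - 2w + 11)


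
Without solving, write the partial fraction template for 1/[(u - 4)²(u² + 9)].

Repeated linear + quadratic: P/(u - 4) + Q/(u - 4)² + (Ru + S)/(u² + 9)
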